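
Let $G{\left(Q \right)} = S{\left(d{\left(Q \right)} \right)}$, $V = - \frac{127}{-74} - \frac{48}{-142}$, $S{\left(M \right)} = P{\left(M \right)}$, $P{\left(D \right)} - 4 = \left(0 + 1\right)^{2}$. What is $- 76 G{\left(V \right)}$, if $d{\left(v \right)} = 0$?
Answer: $-380$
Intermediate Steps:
$P{\left(D \right)} = 5$ ($P{\left(D \right)} = 4 + \left(0 + 1\right)^{2} = 4 + 1^{2} = 4 + 1 = 5$)
$S{\left(M \right)} = 5$
$V = \frac{10793}{5254}$ ($V = \left(-127\right) \left(- \frac{1}{74}\right) - - \frac{24}{71} = \frac{127}{74} + \frac{24}{71} = \frac{10793}{5254} \approx 2.0542$)
$G{\left(Q \right)} = 5$
$- 76 G{\left(V \right)} = \left(-76\right) 5 = -380$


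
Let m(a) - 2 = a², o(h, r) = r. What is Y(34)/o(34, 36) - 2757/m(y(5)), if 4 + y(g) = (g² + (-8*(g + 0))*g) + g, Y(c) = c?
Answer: 116275/136251 ≈ 0.85339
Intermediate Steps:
y(g) = -4 + g - 7*g² (y(g) = -4 + ((g² + (-8*(g + 0))*g) + g) = -4 + ((g² + (-8*g)*g) + g) = -4 + ((g² - 8*g²) + g) = -4 + (-7*g² + g) = -4 + (g - 7*g²) = -4 + g - 7*g²)
m(a) = 2 + a²
Y(34)/o(34, 36) - 2757/m(y(5)) = 34/36 - 2757/(2 + (-4 + 5 - 7*5²)²) = 34*(1/36) - 2757/(2 + (-4 + 5 - 7*25)²) = 17/18 - 2757/(2 + (-4 + 5 - 175)²) = 17/18 - 2757/(2 + (-174)²) = 17/18 - 2757/(2 + 30276) = 17/18 - 2757/30278 = 116275/136251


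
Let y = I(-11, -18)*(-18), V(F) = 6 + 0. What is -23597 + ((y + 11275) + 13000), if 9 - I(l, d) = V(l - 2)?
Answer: 624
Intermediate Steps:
V(F) = 6
I(l, d) = 3 (I(l, d) = 9 - 1*6 = 9 - 6 = 3)
y = -54 (y = 3*(-18) = -54)
-23597 + ((y + 11275) + 13000) = -23597 + ((-54 + 11275) + 13000) = -23597 + (11221 + 13000) = -23597 + 24221 = 624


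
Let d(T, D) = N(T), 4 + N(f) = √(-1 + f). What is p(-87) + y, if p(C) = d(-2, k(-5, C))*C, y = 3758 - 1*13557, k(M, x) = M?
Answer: -9451 - 87*I*√3 ≈ -9451.0 - 150.69*I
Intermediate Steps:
N(f) = -4 + √(-1 + f)
d(T, D) = -4 + √(-1 + T)
y = -9799 (y = 3758 - 13557 = -9799)
p(C) = C*(-4 + I*√3) (p(C) = (-4 + √(-1 - 2))*C = (-4 + √(-3))*C = (-4 + I*√3)*C = C*(-4 + I*√3))
p(-87) + y = -87*(-4 + I*√3) - 9799 = (348 - 87*I*√3) - 9799 = -9451 - 87*I*√3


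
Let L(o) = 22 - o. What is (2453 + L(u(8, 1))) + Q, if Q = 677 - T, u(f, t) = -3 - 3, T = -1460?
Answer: 4618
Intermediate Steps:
u(f, t) = -6
Q = 2137 (Q = 677 - 1*(-1460) = 677 + 1460 = 2137)
(2453 + L(u(8, 1))) + Q = (2453 + (22 - 1*(-6))) + 2137 = (2453 + (22 + 6)) + 2137 = (2453 + 28) + 2137 = 2481 + 2137 = 4618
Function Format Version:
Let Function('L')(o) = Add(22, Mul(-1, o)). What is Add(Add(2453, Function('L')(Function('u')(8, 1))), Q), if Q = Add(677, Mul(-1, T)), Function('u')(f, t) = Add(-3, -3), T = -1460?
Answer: 4618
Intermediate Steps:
Function('u')(f, t) = -6
Q = 2137 (Q = Add(677, Mul(-1, -1460)) = Add(677, 1460) = 2137)
Add(Add(2453, Function('L')(Function('u')(8, 1))), Q) = Add(Add(2453, Add(22, Mul(-1, -6))), 2137) = Add(Add(2453, Add(22, 6)), 2137) = Add(Add(2453, 28), 2137) = Add(2481, 2137) = 4618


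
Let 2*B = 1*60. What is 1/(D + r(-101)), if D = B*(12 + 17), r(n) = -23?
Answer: 1/847 ≈ 0.0011806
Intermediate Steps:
B = 30 (B = (1*60)/2 = (½)*60 = 30)
D = 870 (D = 30*(12 + 17) = 30*29 = 870)
1/(D + r(-101)) = 1/(870 - 23) = 1/847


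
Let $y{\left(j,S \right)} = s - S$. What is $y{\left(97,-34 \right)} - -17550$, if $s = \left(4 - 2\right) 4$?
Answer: $17592$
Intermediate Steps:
$s = 8$ ($s = 2 \cdot 4 = 8$)
$y{\left(j,S \right)} = 8 - S$
$y{\left(97,-34 \right)} - -17550 = \left(8 - -34\right) - -17550 = \left(8 + 34\right) + 17550 = 42 + 17550 = 17592$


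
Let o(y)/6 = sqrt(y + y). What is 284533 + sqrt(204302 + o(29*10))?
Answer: 284533 + sqrt(204302 + 12*sqrt(145)) ≈ 2.8499e+5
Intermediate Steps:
o(y) = 6*sqrt(2)*sqrt(y) (o(y) = 6*sqrt(y + y) = 6*sqrt(2*y) = 6*(sqrt(2)*sqrt(y)) = 6*sqrt(2)*sqrt(y))
284533 + sqrt(204302 + o(29*10)) = 284533 + sqrt(204302 + 6*sqrt(2)*sqrt(29*10)) = 284533 + sqrt(204302 + 6*sqrt(2)*sqrt(290)) = 284533 + sqrt(204302 + 12*sqrt(145))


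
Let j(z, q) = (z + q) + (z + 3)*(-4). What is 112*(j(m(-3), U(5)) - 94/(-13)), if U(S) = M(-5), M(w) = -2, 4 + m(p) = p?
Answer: 20720/13 ≈ 1593.8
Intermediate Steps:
m(p) = -4 + p
U(S) = -2
j(z, q) = -12 + q - 3*z (j(z, q) = (q + z) + (3 + z)*(-4) = (q + z) + (-12 - 4*z) = -12 + q - 3*z)
112*(j(m(-3), U(5)) - 94/(-13)) = 112*((-12 - 2 - 3*(-4 - 3)) - 94/(-13)) = 112*((-12 - 2 - 3*(-7)) - 94*(-1/13)) = 112*((-12 - 2 + 21) + 94/13) = 112*(7 + 94/13) = 112*(185/13) = 20720/13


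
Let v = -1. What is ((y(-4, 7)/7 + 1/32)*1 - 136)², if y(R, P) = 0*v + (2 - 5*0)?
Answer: 923734449/50176 ≈ 18410.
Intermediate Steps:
y(R, P) = 2 (y(R, P) = 0*(-1) + (2 - 5*0) = 0 + (2 + 0) = 0 + 2 = 2)
((y(-4, 7)/7 + 1/32)*1 - 136)² = ((2/7 + 1/32)*1 - 136)² = ((71/224)*1 - 136)² = (71/224 - 136)² = (-30393/224)² = 923734449/50176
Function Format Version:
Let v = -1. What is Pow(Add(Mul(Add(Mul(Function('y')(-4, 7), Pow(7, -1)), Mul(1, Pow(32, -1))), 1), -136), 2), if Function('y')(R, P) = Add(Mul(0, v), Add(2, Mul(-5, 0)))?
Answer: Rational(923734449, 50176) ≈ 18410.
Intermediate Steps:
Function('y')(R, P) = 2 (Function('y')(R, P) = Add(Mul(0, -1), Add(2, Mul(-5, 0))) = Add(0, Add(2, 0)) = Add(0, 2) = 2)
Pow(Add(Mul(Add(Mul(Function('y')(-4, 7), Pow(7, -1)), Mul(1, Pow(32, -1))), 1), -136), 2) = Pow(Add(Mul(Add(Mul(2, Pow(7, -1)), Mul(1, Pow(32, -1))), 1), -136), 2) = Pow(Add(Mul(Add(Mul(2, Rational(1, 7)), Mul(1, Rational(1, 32))), 1), -136), 2) = Pow(Add(Mul(Add(Rational(2, 7), Rational(1, 32)), 1), -136), 2) = Pow(Add(Mul(Rational(71, 224), 1), -136), 2) = Pow(Add(Rational(71, 224), -136), 2) = Pow(Rational(-30393, 224), 2) = Rational(923734449, 50176)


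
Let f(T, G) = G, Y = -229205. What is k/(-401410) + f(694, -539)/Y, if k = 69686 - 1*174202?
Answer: 2417194977/9200517905 ≈ 0.26272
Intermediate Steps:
k = -104516 (k = 69686 - 174202 = -104516)
k/(-401410) + f(694, -539)/Y = -104516/(-401410) - 539/(-229205) = -104516*(-1/401410) - 539*(-1/229205) = 52258/200705 + 539/229205 = 2417194977/9200517905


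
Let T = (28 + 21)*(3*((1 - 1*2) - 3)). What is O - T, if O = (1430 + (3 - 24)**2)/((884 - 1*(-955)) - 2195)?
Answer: 207457/356 ≈ 582.74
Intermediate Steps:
O = -1871/356 (O = (1430 + (-21)**2)/((884 + 955) - 2195) = (1430 + 441)/(1839 - 2195) = 1871/(-356) = 1871*(-1/356) = -1871/356 ≈ -5.2556)
T = -588 (T = 49*(3*((1 - 2) - 3)) = 49*(3*(-1 - 3)) = 49*(3*(-4)) = 49*(-12) = -588)
O - T = -1871/356 - 1*(-588) = -1871/356 + 588 = 207457/356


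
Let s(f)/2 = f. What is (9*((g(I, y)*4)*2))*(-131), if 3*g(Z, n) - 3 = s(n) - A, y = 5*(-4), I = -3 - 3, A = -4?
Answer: 103752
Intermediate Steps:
I = -6
s(f) = 2*f
y = -20
g(Z, n) = 7/3 + 2*n/3 (g(Z, n) = 1 + (2*n - 1*(-4))/3 = 1 + (2*n + 4)/3 = 1 + (4 + 2*n)/3 = 1 + (4/3 + 2*n/3) = 7/3 + 2*n/3)
(9*((g(I, y)*4)*2))*(-131) = (9*(((7/3 + (2/3)*(-20))*4)*2))*(-131) = (9*(((7/3 - 40/3)*4)*2))*(-131) = (9*(-11*4*2))*(-131) = (9*(-44*2))*(-131) = (9*(-88))*(-131) = -792*(-131) = 103752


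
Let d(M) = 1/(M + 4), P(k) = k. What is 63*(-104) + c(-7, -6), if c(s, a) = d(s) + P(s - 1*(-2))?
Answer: -19672/3 ≈ -6557.3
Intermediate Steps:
d(M) = 1/(4 + M)
c(s, a) = 2 + s + 1/(4 + s) (c(s, a) = 1/(4 + s) + (s - 1*(-2)) = 1/(4 + s) + (s + 2) = 1/(4 + s) + (2 + s) = 2 + s + 1/(4 + s))
63*(-104) + c(-7, -6) = 63*(-104) + (1 + (2 - 7)*(4 - 7))/(4 - 7) = -6552 + (1 - 5*(-3))/(-3) = -6552 - (1 + 15)/3 = -6552 - ⅓*16 = -6552 - 16/3 = -19672/3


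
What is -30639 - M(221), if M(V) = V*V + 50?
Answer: -79530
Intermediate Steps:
M(V) = 50 + V² (M(V) = V² + 50 = 50 + V²)
-30639 - M(221) = -30639 - (50 + 221²) = -30639 - (50 + 48841) = -30639 - 1*48891 = -30639 - 48891 = -79530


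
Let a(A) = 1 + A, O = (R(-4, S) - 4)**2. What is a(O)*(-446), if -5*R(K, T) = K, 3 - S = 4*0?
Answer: -125326/25 ≈ -5013.0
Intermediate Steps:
S = 3 (S = 3 - 4*0 = 3 - 1*0 = 3 + 0 = 3)
R(K, T) = -K/5
O = 256/25 (O = (-1/5*(-4) - 4)**2 = (4/5 - 4)**2 = (-16/5)**2 = 256/25 ≈ 10.240)
a(O)*(-446) = (1 + 256/25)*(-446) = (281/25)*(-446) = -125326/25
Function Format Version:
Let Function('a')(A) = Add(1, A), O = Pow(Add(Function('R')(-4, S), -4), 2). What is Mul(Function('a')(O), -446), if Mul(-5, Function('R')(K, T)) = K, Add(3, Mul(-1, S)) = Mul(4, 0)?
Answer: Rational(-125326, 25) ≈ -5013.0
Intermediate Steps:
S = 3 (S = Add(3, Mul(-1, Mul(4, 0))) = Add(3, Mul(-1, 0)) = Add(3, 0) = 3)
Function('R')(K, T) = Mul(Rational(-1, 5), K)
O = Rational(256, 25) (O = Pow(Add(Mul(Rational(-1, 5), -4), -4), 2) = Pow(Add(Rational(4, 5), -4), 2) = Pow(Rational(-16, 5), 2) = Rational(256, 25) ≈ 10.240)
Mul(Function('a')(O), -446) = Mul(Add(1, Rational(256, 25)), -446) = Mul(Rational(281, 25), -446) = Rational(-125326, 25)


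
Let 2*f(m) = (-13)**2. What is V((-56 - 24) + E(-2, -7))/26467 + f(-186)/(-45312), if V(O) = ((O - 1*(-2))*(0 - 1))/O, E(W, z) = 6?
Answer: -168760615/88746180096 ≈ -0.0019016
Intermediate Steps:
f(m) = 169/2 (f(m) = (1/2)*(-13)**2 = (1/2)*169 = 169/2)
V(O) = (-2 - O)/O (V(O) = ((O + 2)*(-1))/O = ((2 + O)*(-1))/O = (-2 - O)/O)
V((-56 - 24) + E(-2, -7))/26467 + f(-186)/(-45312) = ((-2 - ((-56 - 24) + 6))/((-56 - 24) + 6))/26467 + (169/2)/(-45312) = ((-2 - (-80 + 6))/(-80 + 6))*(1/26467) + (169/2)*(-1/45312) = ((-2 - 1*(-74))/(-74))*(1/26467) - 169/90624 = -(-2 + 74)/74*(1/26467) - 169/90624 = -1/74*72*(1/26467) - 169/90624 = -36/37*1/26467 - 169/90624 = -36/979279 - 169/90624 = -168760615/88746180096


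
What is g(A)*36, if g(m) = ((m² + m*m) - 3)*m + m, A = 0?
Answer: 0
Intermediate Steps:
g(m) = m + m*(-3 + 2*m²) (g(m) = ((m² + m²) - 3)*m + m = (2*m² - 3)*m + m = (-3 + 2*m²)*m + m = m*(-3 + 2*m²) + m = m + m*(-3 + 2*m²))
g(A)*36 = (2*0*(-1 + 0²))*36 = (2*0*(-1 + 0))*36 = (2*0*(-1))*36 = 0*36 = 0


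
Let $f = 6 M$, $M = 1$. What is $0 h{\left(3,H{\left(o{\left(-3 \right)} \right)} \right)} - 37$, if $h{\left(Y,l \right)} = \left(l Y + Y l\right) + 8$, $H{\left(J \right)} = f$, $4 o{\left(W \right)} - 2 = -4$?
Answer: $-37$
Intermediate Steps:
$o{\left(W \right)} = - \frac{1}{2}$ ($o{\left(W \right)} = \frac{1}{2} + \frac{1}{4} \left(-4\right) = \frac{1}{2} - 1 = - \frac{1}{2}$)
$f = 6$ ($f = 6 \cdot 1 = 6$)
$H{\left(J \right)} = 6$
$h{\left(Y,l \right)} = 8 + 2 Y l$ ($h{\left(Y,l \right)} = \left(Y l + Y l\right) + 8 = 2 Y l + 8 = 8 + 2 Y l$)
$0 h{\left(3,H{\left(o{\left(-3 \right)} \right)} \right)} - 37 = 0 \left(8 + 2 \cdot 3 \cdot 6\right) - 37 = 0 \left(8 + 36\right) - 37 = 0 \cdot 44 - 37 = 0 - 37 = -37$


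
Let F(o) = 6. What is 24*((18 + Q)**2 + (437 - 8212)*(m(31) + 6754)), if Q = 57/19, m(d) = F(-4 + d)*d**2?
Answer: -2336221416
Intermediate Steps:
m(d) = 6*d**2
Q = 3 (Q = 57*(1/19) = 3)
24*((18 + Q)**2 + (437 - 8212)*(m(31) + 6754)) = 24*((18 + 3)**2 + (437 - 8212)*(6*31**2 + 6754)) = 24*(21**2 - 7775*(6*961 + 6754)) = 24*(441 - 7775*(5766 + 6754)) = 24*(441 - 7775*12520) = 24*(441 - 97343000) = 24*(-97342559) = -2336221416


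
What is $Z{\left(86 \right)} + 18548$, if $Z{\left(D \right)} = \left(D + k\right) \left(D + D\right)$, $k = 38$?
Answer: $39876$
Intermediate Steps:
$Z{\left(D \right)} = 2 D \left(38 + D\right)$ ($Z{\left(D \right)} = \left(D + 38\right) \left(D + D\right) = \left(38 + D\right) 2 D = 2 D \left(38 + D\right)$)
$Z{\left(86 \right)} + 18548 = 2 \cdot 86 \left(38 + 86\right) + 18548 = 2 \cdot 86 \cdot 124 + 18548 = 21328 + 18548 = 39876$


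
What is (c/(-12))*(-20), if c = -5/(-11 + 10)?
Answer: 25/3 ≈ 8.3333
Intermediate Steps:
c = 5 (c = -5/(-1) = -5*(-1) = 5)
(c/(-12))*(-20) = (5/(-12))*(-20) = (5*(-1/12))*(-20) = -5/12*(-20) = 25/3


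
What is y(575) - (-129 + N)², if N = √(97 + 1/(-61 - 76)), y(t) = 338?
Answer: -2246799/137 + 516*√455114/137 ≈ -13859.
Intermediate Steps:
N = 2*√455114/137 (N = √(97 + 1/(-137)) = √(97 - 1/137) = √(13288/137) = 2*√455114/137 ≈ 9.8485)
y(575) - (-129 + N)² = 338 - (-129 + 2*√455114/137)²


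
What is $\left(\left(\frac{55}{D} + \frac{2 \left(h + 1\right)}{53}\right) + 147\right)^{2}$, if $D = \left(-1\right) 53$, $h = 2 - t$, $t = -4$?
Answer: $\frac{60062500}{2809} \approx 21382.0$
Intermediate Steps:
$h = 6$ ($h = 2 - -4 = 2 + 4 = 6$)
$D = -53$
$\left(\left(\frac{55}{D} + \frac{2 \left(h + 1\right)}{53}\right) + 147\right)^{2} = \left(\left(\frac{55}{-53} + \frac{2 \left(6 + 1\right)}{53}\right) + 147\right)^{2} = \left(\left(55 \left(- \frac{1}{53}\right) + 2 \cdot 7 \cdot \frac{1}{53}\right) + 147\right)^{2} = \left(\left(- \frac{55}{53} + 14 \cdot \frac{1}{53}\right) + 147\right)^{2} = \left(\left(- \frac{55}{53} + \frac{14}{53}\right) + 147\right)^{2} = \left(- \frac{41}{53} + 147\right)^{2} = \left(\frac{7750}{53}\right)^{2} = \frac{60062500}{2809}$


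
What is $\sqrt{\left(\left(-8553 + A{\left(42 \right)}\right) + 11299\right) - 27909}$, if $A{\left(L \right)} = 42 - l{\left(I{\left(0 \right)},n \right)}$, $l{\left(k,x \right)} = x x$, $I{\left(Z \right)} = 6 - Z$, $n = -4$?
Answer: $21 i \sqrt{57} \approx 158.55 i$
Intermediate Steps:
$l{\left(k,x \right)} = x^{2}$
$A{\left(L \right)} = 26$ ($A{\left(L \right)} = 42 - \left(-4\right)^{2} = 42 - 16 = 26$)
$\sqrt{\left(\left(-8553 + A{\left(42 \right)}\right) + 11299\right) - 27909} = \sqrt{\left(\left(-8553 + 26\right) + 11299\right) - 27909} = \sqrt{\left(-8527 + 11299\right) - 27909} = \sqrt{2772 - 27909} = \sqrt{-25137} = 21 i \sqrt{57}$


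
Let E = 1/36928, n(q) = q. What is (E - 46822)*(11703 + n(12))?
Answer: -20255736577725/36928 ≈ -5.4852e+8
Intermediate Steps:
E = 1/36928 ≈ 2.7080e-5
(E - 46822)*(11703 + n(12)) = (1/36928 - 46822)*(11703 + 12) = -1729042815/36928*11715 = -20255736577725/36928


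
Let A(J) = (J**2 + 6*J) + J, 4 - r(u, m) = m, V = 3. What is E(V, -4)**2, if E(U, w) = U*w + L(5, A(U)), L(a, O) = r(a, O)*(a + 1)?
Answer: 28224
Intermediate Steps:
r(u, m) = 4 - m
A(J) = J**2 + 7*J
L(a, O) = (1 + a)*(4 - O) (L(a, O) = (4 - O)*(a + 1) = (4 - O)*(1 + a) = (1 + a)*(4 - O))
E(U, w) = 24 + U*w - 6*U*(7 + U) (E(U, w) = U*w - (1 + 5)*(-4 + U*(7 + U)) = U*w - 1*6*(-4 + U*(7 + U)) = U*w + (24 - 6*U*(7 + U)) = 24 + U*w - 6*U*(7 + U))
E(V, -4)**2 = (24 + 3*(-4) - 6*3*(7 + 3))**2 = (24 - 12 - 6*3*10)**2 = (24 - 12 - 180)**2 = (-168)**2 = 28224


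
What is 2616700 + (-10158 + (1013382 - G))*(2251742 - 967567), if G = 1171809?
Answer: -216490025675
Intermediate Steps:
2616700 + (-10158 + (1013382 - G))*(2251742 - 967567) = 2616700 + (-10158 + (1013382 - 1*1171809))*(2251742 - 967567) = 2616700 + (-10158 + (1013382 - 1171809))*1284175 = 2616700 + (-10158 - 158427)*1284175 = 2616700 - 168585*1284175 = 2616700 - 216492642375 = -216490025675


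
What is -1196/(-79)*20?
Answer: 23920/79 ≈ 302.78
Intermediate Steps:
-1196/(-79)*20 = -1196*(-1)/79*20 = -13*(-92/79)*20 = (1196/79)*20 = 23920/79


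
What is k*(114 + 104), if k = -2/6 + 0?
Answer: -218/3 ≈ -72.667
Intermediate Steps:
k = -⅓ (k = -2*⅙ + 0 = -⅓ + 0 = -⅓ ≈ -0.33333)
k*(114 + 104) = -(114 + 104)/3 = -⅓*218 = -218/3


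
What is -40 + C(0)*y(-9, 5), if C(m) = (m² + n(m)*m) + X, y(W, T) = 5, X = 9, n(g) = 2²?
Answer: 5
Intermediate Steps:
n(g) = 4
C(m) = 9 + m² + 4*m (C(m) = (m² + 4*m) + 9 = 9 + m² + 4*m)
-40 + C(0)*y(-9, 5) = -40 + (9 + 0² + 4*0)*5 = -40 + (9 + 0 + 0)*5 = -40 + 9*5 = -40 + 45 = 5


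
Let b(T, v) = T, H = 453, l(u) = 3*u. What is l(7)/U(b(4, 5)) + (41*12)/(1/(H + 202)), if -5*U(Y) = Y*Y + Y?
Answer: 1289019/4 ≈ 3.2226e+5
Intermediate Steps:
U(Y) = -Y/5 - Y²/5 (U(Y) = -(Y*Y + Y)/5 = -(Y² + Y)/5 = -(Y + Y²)/5 = -Y/5 - Y²/5)
l(7)/U(b(4, 5)) + (41*12)/(1/(H + 202)) = (3*7)/((-⅕*4*(1 + 4))) + (41*12)/(1/(453 + 202)) = 21/((-⅕*4*5)) + 492/(1/655) = 21/(-4) + 492/(1/655) = 21*(-¼) + 492*655 = -21/4 + 322260 = 1289019/4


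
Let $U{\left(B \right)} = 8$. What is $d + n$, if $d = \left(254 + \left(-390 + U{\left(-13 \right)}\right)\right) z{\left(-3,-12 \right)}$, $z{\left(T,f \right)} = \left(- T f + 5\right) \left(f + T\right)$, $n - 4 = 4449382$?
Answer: $4389866$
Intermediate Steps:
$n = 4449386$ ($n = 4 + 4449382 = 4449386$)
$z{\left(T,f \right)} = \left(5 - T f\right) \left(T + f\right)$ ($z{\left(T,f \right)} = \left(- T f + 5\right) \left(T + f\right) = \left(5 - T f\right) \left(T + f\right)$)
$d = -59520$ ($d = \left(254 + \left(-390 + 8\right)\right) \left(5 \left(-3\right) + 5 \left(-12\right) - - 3 \left(-12\right)^{2} - - 12 \left(-3\right)^{2}\right) = \left(254 - 382\right) \left(-15 - 60 - \left(-3\right) 144 - \left(-12\right) 9\right) = - 128 \left(-15 - 60 + 432 + 108\right) = \left(-128\right) 465 = -59520$)
$d + n = -59520 + 4449386 = 4389866$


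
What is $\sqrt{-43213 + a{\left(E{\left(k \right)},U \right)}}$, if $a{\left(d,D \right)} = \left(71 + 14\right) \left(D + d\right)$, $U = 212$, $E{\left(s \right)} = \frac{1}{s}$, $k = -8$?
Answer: $\frac{i \sqrt{403258}}{4} \approx 158.76 i$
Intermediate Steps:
$a{\left(d,D \right)} = 85 D + 85 d$ ($a{\left(d,D \right)} = 85 \left(D + d\right) = 85 D + 85 d$)
$\sqrt{-43213 + a{\left(E{\left(k \right)},U \right)}} = \sqrt{-43213 + \left(85 \cdot 212 + \frac{85}{-8}\right)} = \sqrt{-43213 + \left(18020 + 85 \left(- \frac{1}{8}\right)\right)} = \sqrt{-43213 + \left(18020 - \frac{85}{8}\right)} = \sqrt{-43213 + \frac{144075}{8}} = \sqrt{- \frac{201629}{8}} = \frac{i \sqrt{403258}}{4}$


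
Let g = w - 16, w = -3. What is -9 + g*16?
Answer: -313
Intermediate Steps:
g = -19 (g = -3 - 16 = -19)
-9 + g*16 = -9 - 19*16 = -9 - 304 = -313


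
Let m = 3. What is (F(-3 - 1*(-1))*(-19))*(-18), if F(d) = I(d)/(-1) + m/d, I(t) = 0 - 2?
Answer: 171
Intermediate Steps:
I(t) = -2
F(d) = 2 + 3/d (F(d) = -2/(-1) + 3/d = -2*(-1) + 3/d = 2 + 3/d)
(F(-3 - 1*(-1))*(-19))*(-18) = ((2 + 3/(-3 - 1*(-1)))*(-19))*(-18) = ((2 + 3/(-3 + 1))*(-19))*(-18) = ((2 + 3/(-2))*(-19))*(-18) = ((2 + 3*(-½))*(-19))*(-18) = ((2 - 3/2)*(-19))*(-18) = ((½)*(-19))*(-18) = -19/2*(-18) = 171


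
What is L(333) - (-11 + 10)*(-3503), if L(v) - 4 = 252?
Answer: -3247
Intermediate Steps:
L(v) = 256 (L(v) = 4 + 252 = 256)
L(333) - (-11 + 10)*(-3503) = 256 - (-11 + 10)*(-3503) = 256 - (-1)*(-3503) = 256 - 1*3503 = 256 - 3503 = -3247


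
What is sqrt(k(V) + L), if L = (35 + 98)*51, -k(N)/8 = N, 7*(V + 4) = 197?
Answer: sqrt(322903)/7 ≈ 81.178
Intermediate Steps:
V = 169/7 (V = -4 + (1/7)*197 = -4 + 197/7 = 169/7 ≈ 24.143)
k(N) = -8*N
L = 6783 (L = 133*51 = 6783)
sqrt(k(V) + L) = sqrt(-8*169/7 + 6783) = sqrt(-1352/7 + 6783) = sqrt(46129/7) = sqrt(322903)/7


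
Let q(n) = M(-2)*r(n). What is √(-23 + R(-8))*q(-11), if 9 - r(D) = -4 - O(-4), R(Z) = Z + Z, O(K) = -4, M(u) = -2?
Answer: -18*I*√39 ≈ -112.41*I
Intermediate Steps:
R(Z) = 2*Z
r(D) = 9 (r(D) = 9 - (-4 - 1*(-4)) = 9 - (-4 + 4) = 9 - 1*0 = 9 + 0 = 9)
q(n) = -18 (q(n) = -2*9 = -18)
√(-23 + R(-8))*q(-11) = √(-23 + 2*(-8))*(-18) = √(-23 - 16)*(-18) = √(-39)*(-18) = (I*√39)*(-18) = -18*I*√39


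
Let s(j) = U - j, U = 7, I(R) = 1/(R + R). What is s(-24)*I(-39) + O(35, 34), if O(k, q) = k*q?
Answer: 92789/78 ≈ 1189.6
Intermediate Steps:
I(R) = 1/(2*R)
s(j) = 7 - j
s(-24)*I(-39) + O(35, 34) = (7 - 1*(-24))*((½)/(-39)) + 35*34 = (7 + 24)*((½)*(-1/39)) + 1190 = 31*(-1/78) + 1190 = -31/78 + 1190 = 92789/78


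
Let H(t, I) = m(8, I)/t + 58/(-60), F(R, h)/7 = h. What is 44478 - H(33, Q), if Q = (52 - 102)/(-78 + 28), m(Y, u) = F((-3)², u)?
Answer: 4892663/110 ≈ 44479.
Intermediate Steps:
F(R, h) = 7*h
m(Y, u) = 7*u
Q = 1 (Q = -50/(-50) = -50*(-1/50) = 1)
H(t, I) = -29/30 + 7*I/t (H(t, I) = (7*I)/t + 58/(-60) = 7*I/t + 58*(-1/60) = 7*I/t - 29/30 = -29/30 + 7*I/t)
44478 - H(33, Q) = 44478 - (-29/30 + 7*1/33) = 44478 - (-29/30 + 7*1*(1/33)) = 44478 - (-29/30 + 7/33) = 44478 - 1*(-83/110) = 44478 + 83/110 = 4892663/110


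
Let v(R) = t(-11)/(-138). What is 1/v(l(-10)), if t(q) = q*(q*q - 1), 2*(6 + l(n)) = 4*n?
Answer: 23/220 ≈ 0.10455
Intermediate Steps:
l(n) = -6 + 2*n (l(n) = -6 + (4*n)/2 = -6 + 2*n)
t(q) = q*(-1 + q**2) (t(q) = q*(q**2 - 1) = q*(-1 + q**2))
v(R) = 220/23 (v(R) = ((-11)**3 - 1*(-11))/(-138) = (-1331 + 11)*(-1/138) = -1320*(-1/138) = 220/23)
1/v(l(-10)) = 1/(220/23) = 23/220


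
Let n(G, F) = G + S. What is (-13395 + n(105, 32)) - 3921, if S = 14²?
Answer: -17015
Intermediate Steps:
S = 196
n(G, F) = 196 + G (n(G, F) = G + 196 = 196 + G)
(-13395 + n(105, 32)) - 3921 = (-13395 + (196 + 105)) - 3921 = (-13395 + 301) - 3921 = -13094 - 3921 = -17015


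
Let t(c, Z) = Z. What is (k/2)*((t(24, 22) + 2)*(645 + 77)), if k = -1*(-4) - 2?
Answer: 17328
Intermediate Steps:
k = 2 (k = 4 - 2 = 2)
(k/2)*((t(24, 22) + 2)*(645 + 77)) = (2/2)*((22 + 2)*(645 + 77)) = (2*(½))*(24*722) = 1*17328 = 17328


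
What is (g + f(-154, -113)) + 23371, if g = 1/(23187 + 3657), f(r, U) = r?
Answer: 623237149/26844 ≈ 23217.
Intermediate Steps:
g = 1/26844 ≈ 3.7252e-5
(g + f(-154, -113)) + 23371 = (1/26844 - 154) + 23371 = -4133975/26844 + 23371 = 623237149/26844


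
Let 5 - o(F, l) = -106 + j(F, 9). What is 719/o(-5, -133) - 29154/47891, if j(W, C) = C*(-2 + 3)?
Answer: 31459921/4884882 ≈ 6.4403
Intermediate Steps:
j(W, C) = C (j(W, C) = C*1 = C)
o(F, l) = 102 (o(F, l) = 5 - (-106 + 9) = 5 - 1*(-97) = 5 + 97 = 102)
719/o(-5, -133) - 29154/47891 = 719/102 - 29154/47891 = 31459921/4884882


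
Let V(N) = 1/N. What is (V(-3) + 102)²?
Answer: 93025/9 ≈ 10336.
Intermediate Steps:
(V(-3) + 102)² = (1/(-3) + 102)² = (-⅓ + 102)² = (305/3)² = 93025/9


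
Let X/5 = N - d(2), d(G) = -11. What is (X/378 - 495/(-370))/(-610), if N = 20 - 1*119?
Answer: -2431/8531460 ≈ -0.00028495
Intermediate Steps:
N = -99 (N = 20 - 119 = -99)
X = -440 (X = 5*(-99 - 1*(-11)) = 5*(-99 + 11) = 5*(-88) = -440)
(X/378 - 495/(-370))/(-610) = (-440/378 - 495/(-370))/(-610) = (-440*1/378 - 495*(-1/370))*(-1/610) = (-220/189 + 99/74)*(-1/610) = (2431/13986)*(-1/610) = -2431/8531460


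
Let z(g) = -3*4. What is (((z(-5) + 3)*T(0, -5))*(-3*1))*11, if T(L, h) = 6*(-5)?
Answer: -8910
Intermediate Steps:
T(L, h) = -30
z(g) = -12
(((z(-5) + 3)*T(0, -5))*(-3*1))*11 = (((-12 + 3)*(-30))*(-3*1))*11 = (-9*(-30)*(-3))*11 = (270*(-3))*11 = -810*11 = -8910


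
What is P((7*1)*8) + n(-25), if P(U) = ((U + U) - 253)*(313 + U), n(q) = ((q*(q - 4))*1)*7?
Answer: -46954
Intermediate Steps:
n(q) = 7*q*(-4 + q) (n(q) = ((q*(-4 + q))*1)*7 = (q*(-4 + q))*7 = 7*q*(-4 + q))
P(U) = (-253 + 2*U)*(313 + U) (P(U) = (2*U - 253)*(313 + U) = (-253 + 2*U)*(313 + U))
P((7*1)*8) + n(-25) = (-79189 + 2*((7*1)*8)**2 + 373*((7*1)*8)) + 7*(-25)*(-4 - 25) = (-79189 + 2*(7*8)**2 + 373*(7*8)) + 7*(-25)*(-29) = (-79189 + 2*56**2 + 373*56) + 5075 = (-79189 + 2*3136 + 20888) + 5075 = (-79189 + 6272 + 20888) + 5075 = -52029 + 5075 = -46954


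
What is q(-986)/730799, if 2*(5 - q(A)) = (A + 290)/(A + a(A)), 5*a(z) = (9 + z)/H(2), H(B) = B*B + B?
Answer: 142345/22331025043 ≈ 6.3743e-6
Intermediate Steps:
H(B) = B + B² (H(B) = B² + B = B + B²)
a(z) = 3/10 + z/30 (a(z) = ((9 + z)/((2*(1 + 2))))/5 = ((9 + z)/((2*3)))/5 = ((9 + z)/6)/5 = ((9 + z)*(⅙))/5 = (3/2 + z/6)/5 = 3/10 + z/30)
q(A) = 5 - (290 + A)/(2*(3/10 + 31*A/30)) (q(A) = 5 - (A + 290)/(2*(A + (3/10 + A/30))) = 5 - (290 + A)/(2*(3/10 + 31*A/30)))
q(-986)/730799 = (35*(-123 + 4*(-986))/(9 + 31*(-986)))/730799 = (35*(-123 - 3944)/(9 - 30566))*(1/730799) = (35*(-4067)/(-30557))*(1/730799) = (35*(-1/30557)*(-4067))*(1/730799) = (142345/30557)*(1/730799) = 142345/22331025043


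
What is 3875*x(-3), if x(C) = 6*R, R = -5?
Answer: -116250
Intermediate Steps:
x(C) = -30 (x(C) = 6*(-5) = -30)
3875*x(-3) = 3875*(-30) = -116250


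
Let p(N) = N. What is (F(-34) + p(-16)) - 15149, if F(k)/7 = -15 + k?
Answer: -15508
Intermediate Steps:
F(k) = -105 + 7*k (F(k) = 7*(-15 + k) = -105 + 7*k)
(F(-34) + p(-16)) - 15149 = ((-105 + 7*(-34)) - 16) - 15149 = ((-105 - 238) - 16) - 15149 = (-343 - 16) - 15149 = -359 - 15149 = -15508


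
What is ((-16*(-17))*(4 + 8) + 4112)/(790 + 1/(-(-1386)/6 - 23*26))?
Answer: 2706992/289929 ≈ 9.3367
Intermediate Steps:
((-16*(-17))*(4 + 8) + 4112)/(790 + 1/(-(-1386)/6 - 23*26)) = (272*12 + 4112)/(790 + 1/(-(-1386)/6 - 598)) = (3264 + 4112)/(790 + 1/(-462*(-½) - 598)) = 7376/(790 + 1/(231 - 598)) = 7376/(790 + 1/(-367)) = 7376/(790 - 1/367) = 7376/(289929/367) = 7376*(367/289929) = 2706992/289929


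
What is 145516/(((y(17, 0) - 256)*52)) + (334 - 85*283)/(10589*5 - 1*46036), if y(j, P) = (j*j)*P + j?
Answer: -108347886/7155421 ≈ -15.142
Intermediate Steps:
y(j, P) = j + P*j² (y(j, P) = j²*P + j = P*j² + j = j + P*j²)
145516/(((y(17, 0) - 256)*52)) + (334 - 85*283)/(10589*5 - 1*46036) = 145516/(((17*(1 + 0*17) - 256)*52)) + (334 - 85*283)/(10589*5 - 1*46036) = 145516/(((17*(1 + 0) - 256)*52)) + (334 - 24055)/(52945 - 46036) = 145516/(((17*1 - 256)*52)) - 23721/6909 = 145516/(((17 - 256)*52)) - 23721*1/6909 = 145516/((-239*52)) - 7907/2303 = 145516/(-12428) - 7907/2303 = 145516*(-1/12428) - 7907/2303 = -36379/3107 - 7907/2303 = -108347886/7155421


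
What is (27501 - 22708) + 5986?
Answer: 10779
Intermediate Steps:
(27501 - 22708) + 5986 = 4793 + 5986 = 10779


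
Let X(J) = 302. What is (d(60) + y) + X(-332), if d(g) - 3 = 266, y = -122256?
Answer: -121685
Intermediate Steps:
d(g) = 269 (d(g) = 3 + 266 = 269)
(d(60) + y) + X(-332) = (269 - 122256) + 302 = -121987 + 302 = -121685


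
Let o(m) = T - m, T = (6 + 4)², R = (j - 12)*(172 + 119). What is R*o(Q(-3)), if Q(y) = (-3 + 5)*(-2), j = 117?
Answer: 3177720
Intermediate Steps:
R = 30555 (R = (117 - 12)*(172 + 119) = 105*291 = 30555)
Q(y) = -4 (Q(y) = 2*(-2) = -4)
T = 100 (T = 10² = 100)
o(m) = 100 - m
R*o(Q(-3)) = 30555*(100 - 1*(-4)) = 30555*(100 + 4) = 30555*104 = 3177720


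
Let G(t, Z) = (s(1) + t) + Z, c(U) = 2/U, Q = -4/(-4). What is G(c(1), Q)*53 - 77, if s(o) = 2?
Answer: 188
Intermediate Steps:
Q = 1 (Q = -4*(-¼) = 1)
G(t, Z) = 2 + Z + t (G(t, Z) = (2 + t) + Z = 2 + Z + t)
G(c(1), Q)*53 - 77 = (2 + 1 + 2/1)*53 - 77 = (2 + 1 + 2*1)*53 - 77 = (2 + 1 + 2)*53 - 77 = 5*53 - 77 = 265 - 77 = 188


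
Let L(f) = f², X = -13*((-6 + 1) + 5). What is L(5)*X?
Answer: 0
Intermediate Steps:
X = 0 (X = -13*(-5 + 5) = -13*0 = 0)
L(5)*X = 5²*0 = 25*0 = 0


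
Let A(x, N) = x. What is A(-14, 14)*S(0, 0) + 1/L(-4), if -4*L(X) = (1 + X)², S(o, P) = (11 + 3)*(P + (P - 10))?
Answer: 17636/9 ≈ 1959.6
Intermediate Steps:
S(o, P) = -140 + 28*P (S(o, P) = 14*(P + (-10 + P)) = 14*(-10 + 2*P) = -140 + 28*P)
L(X) = -(1 + X)²/4
A(-14, 14)*S(0, 0) + 1/L(-4) = -14*(-140 + 28*0) + 1/(-(1 - 4)²/4) = -14*(-140 + 0) + 1/(-¼*(-3)²) = -14*(-140) + 1/(-¼*9) = 1960 + 1/(-9/4) = 1960 - 4/9 = 17636/9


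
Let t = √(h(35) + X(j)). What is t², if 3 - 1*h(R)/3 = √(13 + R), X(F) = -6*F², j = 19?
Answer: -2157 - 12*√3 ≈ -2177.8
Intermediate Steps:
h(R) = 9 - 3*√(13 + R)
t = √(-2157 - 12*√3) (t = √((9 - 3*√(13 + 35)) - 6*19²) = √((9 - 12*√3) - 6*361) = √((9 - 12*√3) - 2166) = √(-2157 - 12*√3) ≈ 46.667*I)
t² = (√(-2157 - 12*√3))² = -2157 - 12*√3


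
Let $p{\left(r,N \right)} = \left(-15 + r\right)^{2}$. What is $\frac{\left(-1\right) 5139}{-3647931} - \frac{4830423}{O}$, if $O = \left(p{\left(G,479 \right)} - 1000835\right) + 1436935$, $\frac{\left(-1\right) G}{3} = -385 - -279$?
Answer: $- \frac{5872778960154}{641925202093} \approx -9.1487$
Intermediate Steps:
$G = 318$ ($G = - 3 \left(-385 - -279\right) = - 3 \left(-385 + 279\right) = \left(-3\right) \left(-106\right) = 318$)
$O = 527909$ ($O = \left(\left(-15 + 318\right)^{2} - 1000835\right) + 1436935 = \left(303^{2} - 1000835\right) + 1436935 = \left(91809 - 1000835\right) + 1436935 = -909026 + 1436935 = 527909$)
$\frac{\left(-1\right) 5139}{-3647931} - \frac{4830423}{O} = \frac{\left(-1\right) 5139}{-3647931} - \frac{4830423}{527909} = \left(-5139\right) \left(- \frac{1}{3647931}\right) - \frac{4830423}{527909} = \frac{1713}{1215977} - \frac{4830423}{527909} = - \frac{5872778960154}{641925202093}$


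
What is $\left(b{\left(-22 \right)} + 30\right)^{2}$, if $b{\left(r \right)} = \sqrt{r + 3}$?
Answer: $\left(30 + i \sqrt{19}\right)^{2} \approx 881.0 + 261.53 i$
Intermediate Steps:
$b{\left(r \right)} = \sqrt{3 + r}$
$\left(b{\left(-22 \right)} + 30\right)^{2} = \left(\sqrt{3 - 22} + 30\right)^{2} = \left(\sqrt{-19} + 30\right)^{2} = \left(i \sqrt{19} + 30\right)^{2} = \left(30 + i \sqrt{19}\right)^{2}$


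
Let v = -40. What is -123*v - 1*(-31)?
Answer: 4951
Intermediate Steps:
-123*v - 1*(-31) = -123*(-40) - 1*(-31) = 4920 + 31 = 4951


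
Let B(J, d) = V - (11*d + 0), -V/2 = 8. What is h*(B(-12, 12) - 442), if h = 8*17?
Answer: -80240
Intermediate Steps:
h = 136
V = -16 (V = -2*8 = -16)
B(J, d) = -16 - 11*d (B(J, d) = -16 - (11*d + 0) = -16 - 11*d)
h*(B(-12, 12) - 442) = 136*((-16 - 11*12) - 442) = 136*((-16 - 132) - 442) = 136*(-148 - 442) = 136*(-590) = -80240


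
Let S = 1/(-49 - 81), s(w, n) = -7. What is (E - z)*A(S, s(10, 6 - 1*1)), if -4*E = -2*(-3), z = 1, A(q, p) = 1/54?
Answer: -5/108 ≈ -0.046296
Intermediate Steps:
S = -1/130 (S = 1/(-130) = -1/130 ≈ -0.0076923)
A(q, p) = 1/54
E = -3/2 (E = -(-1)*(-3)/2 = -1/4*6 = -3/2 ≈ -1.5000)
(E - z)*A(S, s(10, 6 - 1*1)) = (-3/2 - 1*1)*(1/54) = (-3/2 - 1)*(1/54) = -5/2*1/54 = -5/108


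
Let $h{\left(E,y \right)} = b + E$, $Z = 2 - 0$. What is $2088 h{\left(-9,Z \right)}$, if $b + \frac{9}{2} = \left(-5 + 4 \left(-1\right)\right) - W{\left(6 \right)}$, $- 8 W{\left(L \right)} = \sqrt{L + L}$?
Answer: $-46980 + 522 \sqrt{3} \approx -46076.0$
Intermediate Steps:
$W{\left(L \right)} = - \frac{\sqrt{2} \sqrt{L}}{8}$ ($W{\left(L \right)} = - \frac{\sqrt{L + L}}{8} = - \frac{\sqrt{2 L}}{8} = - \frac{\sqrt{2} \sqrt{L}}{8}$)
$b = - \frac{27}{2} + \frac{\sqrt{3}}{4}$ ($b = - \frac{9}{2} + \left(\left(-5 + 4 \left(-1\right)\right) - - \frac{\sqrt{2} \sqrt{6}}{8}\right) = - \frac{9}{2} - \left(9 - \frac{\sqrt{3}}{4}\right) = - \frac{27}{2} + \frac{\sqrt{3}}{4} \approx -13.067$)
$Z = 2$ ($Z = 2 + 0 = 2$)
$h{\left(E,y \right)} = - \frac{27}{2} + E + \frac{\sqrt{3}}{4}$ ($h{\left(E,y \right)} = \left(- \frac{27}{2} + \frac{\sqrt{3}}{4}\right) + E = - \frac{27}{2} + E + \frac{\sqrt{3}}{4}$)
$2088 h{\left(-9,Z \right)} = 2088 \left(- \frac{27}{2} - 9 + \frac{\sqrt{3}}{4}\right) = 2088 \left(- \frac{45}{2} + \frac{\sqrt{3}}{4}\right) = -46980 + 522 \sqrt{3}$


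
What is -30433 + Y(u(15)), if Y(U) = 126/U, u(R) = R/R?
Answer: -30307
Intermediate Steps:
u(R) = 1
-30433 + Y(u(15)) = -30433 + 126/1 = -30433 + 126*1 = -30433 + 126 = -30307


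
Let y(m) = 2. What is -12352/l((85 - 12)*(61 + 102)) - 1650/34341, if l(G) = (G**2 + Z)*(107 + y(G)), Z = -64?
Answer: -8488230306494/176660279616051 ≈ -0.048048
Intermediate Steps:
l(G) = -6976 + 109*G**2 (l(G) = (G**2 - 64)*(107 + 2) = (-64 + G**2)*109 = -6976 + 109*G**2)
-12352/l((85 - 12)*(61 + 102)) - 1650/34341 = -12352/(-6976 + 109*((85 - 12)*(61 + 102))**2) - 1650/34341 = -12352/(-6976 + 109*(73*163)**2) - 1650*1/34341 = -12352/(-6976 + 109*11899**2) - 550/11447 = -12352/(-6976 + 109*141586201) - 550/11447 = -12352/(-6976 + 15432895909) - 550/11447 = -12352/15432888933 - 550/11447 = -8488230306494/176660279616051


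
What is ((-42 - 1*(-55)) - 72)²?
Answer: 3481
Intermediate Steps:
((-42 - 1*(-55)) - 72)² = ((-42 + 55) - 72)² = (13 - 72)² = (-59)² = 3481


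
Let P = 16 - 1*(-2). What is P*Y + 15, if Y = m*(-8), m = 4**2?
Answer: -2289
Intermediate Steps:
m = 16
Y = -128 (Y = 16*(-8) = -128)
P = 18 (P = 16 + 2 = 18)
P*Y + 15 = 18*(-128) + 15 = -2304 + 15 = -2289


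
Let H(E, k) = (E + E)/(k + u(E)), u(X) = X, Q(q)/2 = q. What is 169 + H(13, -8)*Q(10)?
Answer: 273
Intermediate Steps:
Q(q) = 2*q
H(E, k) = 2*E/(E + k) (H(E, k) = (E + E)/(k + E) = (2*E)/(E + k) = 2*E/(E + k))
169 + H(13, -8)*Q(10) = 169 + (2*13/(13 - 8))*(2*10) = 169 + (2*13/5)*20 = 169 + (2*13*(⅕))*20 = 169 + (26/5)*20 = 169 + 104 = 273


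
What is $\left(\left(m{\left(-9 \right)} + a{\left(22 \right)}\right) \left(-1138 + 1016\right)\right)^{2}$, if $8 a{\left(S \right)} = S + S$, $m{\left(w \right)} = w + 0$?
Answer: $182329$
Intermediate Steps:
$m{\left(w \right)} = w$
$a{\left(S \right)} = \frac{S}{4}$ ($a{\left(S \right)} = \frac{S + S}{8} = \frac{2 S}{8} = \frac{S}{4}$)
$\left(\left(m{\left(-9 \right)} + a{\left(22 \right)}\right) \left(-1138 + 1016\right)\right)^{2} = \left(\left(-9 + \frac{1}{4} \cdot 22\right) \left(-1138 + 1016\right)\right)^{2} = \left(\left(-9 + \frac{11}{2}\right) \left(-122\right)\right)^{2} = \left(\left(- \frac{7}{2}\right) \left(-122\right)\right)^{2} = 427^{2} = 182329$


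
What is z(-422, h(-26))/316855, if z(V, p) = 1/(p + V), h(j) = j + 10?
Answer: -1/138782490 ≈ -7.2055e-9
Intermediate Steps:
h(j) = 10 + j
z(V, p) = 1/(V + p)
z(-422, h(-26))/316855 = 1/((-422 + (10 - 26))*316855) = (1/316855)/(-422 - 16) = (1/316855)/(-438) = -1/438*1/316855 = -1/138782490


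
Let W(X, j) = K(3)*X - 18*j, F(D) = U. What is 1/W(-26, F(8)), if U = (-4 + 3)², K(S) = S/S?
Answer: -1/44 ≈ -0.022727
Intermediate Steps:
K(S) = 1
U = 1 (U = (-1)² = 1)
F(D) = 1
W(X, j) = X - 18*j (W(X, j) = 1*X - 18*j = X - 18*j)
1/W(-26, F(8)) = 1/(-26 - 18*1) = 1/(-26 - 18) = 1/(-44) = -1/44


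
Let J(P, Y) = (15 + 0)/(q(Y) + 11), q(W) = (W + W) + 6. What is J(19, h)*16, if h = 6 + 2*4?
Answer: 16/3 ≈ 5.3333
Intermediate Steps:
q(W) = 6 + 2*W (q(W) = 2*W + 6 = 6 + 2*W)
h = 14 (h = 6 + 8 = 14)
J(P, Y) = 15/(17 + 2*Y) (J(P, Y) = (15 + 0)/((6 + 2*Y) + 11) = 15/(17 + 2*Y))
J(19, h)*16 = (15/(17 + 2*14))*16 = (15/(17 + 28))*16 = (15/45)*16 = (15*(1/45))*16 = (1/3)*16 = 16/3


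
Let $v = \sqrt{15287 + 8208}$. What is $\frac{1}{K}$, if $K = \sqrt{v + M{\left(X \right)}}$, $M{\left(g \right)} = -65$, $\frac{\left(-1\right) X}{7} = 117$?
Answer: $\frac{1}{\sqrt{-65 + \sqrt{23495}}} \approx 0.10643$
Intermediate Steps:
$X = -819$ ($X = \left(-7\right) 117 = -819$)
$v = \sqrt{23495} \approx 153.28$
$K = \sqrt{-65 + \sqrt{23495}}$ ($K = \sqrt{\sqrt{23495} - 65} = \sqrt{-65 + \sqrt{23495}} \approx 9.3958$)
$\frac{1}{K} = \frac{1}{\sqrt{-65 + \sqrt{23495}}}$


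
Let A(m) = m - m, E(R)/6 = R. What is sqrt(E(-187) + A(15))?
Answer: I*sqrt(1122) ≈ 33.496*I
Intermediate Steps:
E(R) = 6*R
A(m) = 0
sqrt(E(-187) + A(15)) = sqrt(6*(-187) + 0) = sqrt(-1122 + 0) = sqrt(-1122) = I*sqrt(1122)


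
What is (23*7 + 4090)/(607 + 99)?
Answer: 4251/706 ≈ 6.0212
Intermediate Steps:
(23*7 + 4090)/(607 + 99) = (161 + 4090)/706 = 4251*(1/706) = 4251/706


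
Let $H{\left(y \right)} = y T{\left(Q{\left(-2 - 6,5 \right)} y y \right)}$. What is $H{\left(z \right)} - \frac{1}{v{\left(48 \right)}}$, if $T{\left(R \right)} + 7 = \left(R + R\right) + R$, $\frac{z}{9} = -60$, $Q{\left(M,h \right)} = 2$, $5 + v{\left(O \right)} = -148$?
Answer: $- \frac{144551373659}{153} \approx -9.4478 \cdot 10^{8}$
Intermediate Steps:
$v{\left(O \right)} = -153$ ($v{\left(O \right)} = -5 - 148 = -153$)
$z = -540$ ($z = 9 \left(-60\right) = -540$)
$T{\left(R \right)} = -7 + 3 R$ ($T{\left(R \right)} = -7 + \left(\left(R + R\right) + R\right) = -7 + \left(2 R + R\right) = -7 + 3 R$)
$H{\left(y \right)} = y \left(-7 + 6 y^{2}\right)$ ($H{\left(y \right)} = y \left(-7 + 3 \cdot 2 y y\right) = y \left(-7 + 3 \cdot 2 y^{2}\right) = y \left(-7 + 6 y^{2}\right)$)
$H{\left(z \right)} - \frac{1}{v{\left(48 \right)}} = - 540 \left(-7 + 6 \left(-540\right)^{2}\right) - \frac{1}{-153} = - 540 \left(-7 + 6 \cdot 291600\right) - - \frac{1}{153} = - 540 \left(-7 + 1749600\right) + \frac{1}{153} = \left(-540\right) 1749593 + \frac{1}{153} = -944780220 + \frac{1}{153} = - \frac{144551373659}{153}$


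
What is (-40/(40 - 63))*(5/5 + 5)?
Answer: 240/23 ≈ 10.435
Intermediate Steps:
(-40/(40 - 63))*(5/5 + 5) = (-40/(-23))*(5*(⅕) + 5) = (-40*(-1/23))*(1 + 5) = (40/23)*6 = 240/23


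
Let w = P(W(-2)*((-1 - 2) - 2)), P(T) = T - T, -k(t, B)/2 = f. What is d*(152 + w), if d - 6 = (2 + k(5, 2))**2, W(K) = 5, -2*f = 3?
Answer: 4712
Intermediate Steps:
f = -3/2 (f = -1/2*3 = -3/2 ≈ -1.5000)
k(t, B) = 3 (k(t, B) = -2*(-3/2) = 3)
d = 31 (d = 6 + (2 + 3)**2 = 6 + 5**2 = 6 + 25 = 31)
P(T) = 0
w = 0
d*(152 + w) = 31*(152 + 0) = 31*152 = 4712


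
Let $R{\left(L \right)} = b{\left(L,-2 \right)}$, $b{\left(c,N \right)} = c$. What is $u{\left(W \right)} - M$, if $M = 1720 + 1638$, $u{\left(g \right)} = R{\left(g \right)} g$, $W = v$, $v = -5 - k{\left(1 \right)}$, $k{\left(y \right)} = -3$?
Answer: $-3354$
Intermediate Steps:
$v = -2$ ($v = -5 - -3 = -5 + 3 = -2$)
$W = -2$
$R{\left(L \right)} = L$
$u{\left(g \right)} = g^{2}$ ($u{\left(g \right)} = g g = g^{2}$)
$M = 3358$
$u{\left(W \right)} - M = \left(-2\right)^{2} - 3358 = 4 - 3358 = -3354$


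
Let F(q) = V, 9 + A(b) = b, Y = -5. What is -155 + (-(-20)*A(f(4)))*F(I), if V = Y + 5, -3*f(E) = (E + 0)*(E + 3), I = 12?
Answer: -155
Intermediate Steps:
f(E) = -E*(3 + E)/3 (f(E) = -(E + 0)*(E + 3)/3 = -E*(3 + E)/3)
A(b) = -9 + b
V = 0 (V = -5 + 5 = 0)
F(q) = 0
-155 + (-(-20)*A(f(4)))*F(I) = -155 - (-20)*(-9 - ⅓*4*(3 + 4))*0 = -155 - (-20)*(-9 - ⅓*4*7)*0 = -155 - (-20)*(-9 - 28/3)*0 = -155 - (-20)*(-55)/3*0 = -155 - 5*220/3*0 = -155 - 1100/3*0 = -155 + 0 = -155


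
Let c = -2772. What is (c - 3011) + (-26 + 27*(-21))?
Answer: -6376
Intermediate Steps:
(c - 3011) + (-26 + 27*(-21)) = (-2772 - 3011) + (-26 + 27*(-21)) = -5783 + (-26 - 567) = -5783 - 593 = -6376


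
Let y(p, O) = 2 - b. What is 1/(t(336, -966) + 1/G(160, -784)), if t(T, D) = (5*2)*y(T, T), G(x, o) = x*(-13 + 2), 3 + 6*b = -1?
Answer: 5280/140797 ≈ 0.037501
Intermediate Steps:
b = -2/3 (b = -1/2 + (1/6)*(-1) = -1/2 - 1/6 = -2/3 ≈ -0.66667)
G(x, o) = -11*x (G(x, o) = x*(-11) = -11*x)
y(p, O) = 8/3 (y(p, O) = 2 - 1*(-2/3) = 2 + 2/3 = 8/3)
t(T, D) = 80/3 (t(T, D) = (5*2)*(8/3) = 10*(8/3) = 80/3)
1/(t(336, -966) + 1/G(160, -784)) = 1/(80/3 + 1/(-11*160)) = 1/(80/3 + 1/(-1760)) = 1/(80/3 - 1/1760) = 1/(140797/5280) = 5280/140797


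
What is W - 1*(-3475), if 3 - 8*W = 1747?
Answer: 3257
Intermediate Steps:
W = -218 (W = 3/8 - ⅛*1747 = 3/8 - 1747/8 = -218)
W - 1*(-3475) = -218 - 1*(-3475) = -218 + 3475 = 3257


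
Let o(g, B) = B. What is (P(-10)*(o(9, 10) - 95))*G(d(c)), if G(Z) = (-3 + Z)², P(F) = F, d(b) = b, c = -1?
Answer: 13600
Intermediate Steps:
(P(-10)*(o(9, 10) - 95))*G(d(c)) = (-10*(10 - 95))*(-3 - 1)² = -10*(-85)*(-4)² = 850*16 = 13600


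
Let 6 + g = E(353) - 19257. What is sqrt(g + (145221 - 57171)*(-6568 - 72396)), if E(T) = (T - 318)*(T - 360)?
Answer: 2*I*sqrt(1738199927) ≈ 83384.0*I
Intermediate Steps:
E(T) = (-360 + T)*(-318 + T) (E(T) = (-318 + T)*(-360 + T) = (-360 + T)*(-318 + T))
g = -19508 (g = -6 + ((114480 + 353**2 - 678*353) - 19257) = -6 + ((114480 + 124609 - 239334) - 19257) = -6 + (-245 - 19257) = -6 - 19502 = -19508)
sqrt(g + (145221 - 57171)*(-6568 - 72396)) = sqrt(-19508 + (145221 - 57171)*(-6568 - 72396)) = sqrt(-19508 + 88050*(-78964)) = sqrt(-19508 - 6952780200) = sqrt(-6952799708) = 2*I*sqrt(1738199927)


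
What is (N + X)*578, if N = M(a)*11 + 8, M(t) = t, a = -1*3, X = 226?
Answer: 116178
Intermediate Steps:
a = -3
N = -25 (N = -3*11 + 8 = -33 + 8 = -25)
(N + X)*578 = (-25 + 226)*578 = 201*578 = 116178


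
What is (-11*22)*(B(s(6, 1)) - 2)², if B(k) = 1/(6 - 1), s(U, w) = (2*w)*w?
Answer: -19602/25 ≈ -784.08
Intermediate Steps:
s(U, w) = 2*w²
B(k) = ⅕ (B(k) = 1/5 = ⅕)
(-11*22)*(B(s(6, 1)) - 2)² = (-11*22)*(⅕ - 2)² = -242*(-9/5)² = -242*81/25 = -19602/25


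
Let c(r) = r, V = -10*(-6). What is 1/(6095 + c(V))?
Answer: 1/6155 ≈ 0.00016247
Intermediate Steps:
V = 60
1/(6095 + c(V)) = 1/(6095 + 60) = 1/6155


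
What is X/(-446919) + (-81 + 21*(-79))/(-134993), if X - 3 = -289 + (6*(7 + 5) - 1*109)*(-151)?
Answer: 20680389/20110312189 ≈ 0.0010283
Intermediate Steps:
X = 5301 (X = 3 + (-289 + (6*(7 + 5) - 1*109)*(-151)) = 3 + (-289 + (6*12 - 109)*(-151)) = 3 + (-289 + (72 - 109)*(-151)) = 3 + (-289 - 37*(-151)) = 3 + (-289 + 5587) = 3 + 5298 = 5301)
X/(-446919) + (-81 + 21*(-79))/(-134993) = 5301/(-446919) + (-81 + 21*(-79))/(-134993) = 5301*(-1/446919) + (-81 - 1659)*(-1/134993) = -1767/148973 - 1740*(-1/134993) = -1767/148973 + 1740/134993 = 20680389/20110312189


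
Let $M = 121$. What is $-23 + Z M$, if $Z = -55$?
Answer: $-6678$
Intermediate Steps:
$-23 + Z M = -23 - 6655 = -6678$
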